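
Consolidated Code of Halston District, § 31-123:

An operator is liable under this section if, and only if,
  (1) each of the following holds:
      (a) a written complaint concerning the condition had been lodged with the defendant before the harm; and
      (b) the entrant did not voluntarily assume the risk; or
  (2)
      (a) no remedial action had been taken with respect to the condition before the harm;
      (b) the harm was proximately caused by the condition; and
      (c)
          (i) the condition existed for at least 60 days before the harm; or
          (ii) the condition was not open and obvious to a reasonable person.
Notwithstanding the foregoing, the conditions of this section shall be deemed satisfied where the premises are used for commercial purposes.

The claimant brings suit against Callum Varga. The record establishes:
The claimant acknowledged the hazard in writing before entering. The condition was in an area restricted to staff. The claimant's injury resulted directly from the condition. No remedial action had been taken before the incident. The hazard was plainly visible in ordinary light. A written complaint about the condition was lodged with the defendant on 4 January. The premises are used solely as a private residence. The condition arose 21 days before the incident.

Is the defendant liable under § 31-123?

(a) complaint lodged — satisfied.
(b) no assumed risk — not met.
(1): T AND F → false.
(a) no remedial action — met.
(b) proximate cause — holds.
(i) condition ≥60 days old — fails.
(ii) not open/obvious — not met.
(c) = F OR F = false.
(2) = T AND T AND F = false.
Overall: F OR F → false.
Exception (commercial use) — not satisfied.
Result: main false OR exception false → false.

No — not liable.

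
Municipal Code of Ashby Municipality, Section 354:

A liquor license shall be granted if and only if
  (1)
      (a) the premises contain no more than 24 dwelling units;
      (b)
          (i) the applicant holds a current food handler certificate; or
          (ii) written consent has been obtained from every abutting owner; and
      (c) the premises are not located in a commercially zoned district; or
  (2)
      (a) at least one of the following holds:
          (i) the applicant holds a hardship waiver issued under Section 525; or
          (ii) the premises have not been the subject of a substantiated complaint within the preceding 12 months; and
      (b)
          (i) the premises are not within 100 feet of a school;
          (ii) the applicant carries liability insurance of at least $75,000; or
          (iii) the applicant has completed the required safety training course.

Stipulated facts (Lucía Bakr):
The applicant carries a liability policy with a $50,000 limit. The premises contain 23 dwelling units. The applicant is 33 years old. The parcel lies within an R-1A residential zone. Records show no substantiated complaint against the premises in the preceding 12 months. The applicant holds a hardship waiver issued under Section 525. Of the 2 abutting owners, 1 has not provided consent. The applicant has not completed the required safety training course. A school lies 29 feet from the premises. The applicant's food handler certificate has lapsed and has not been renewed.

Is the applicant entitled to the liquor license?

No — denied.

(a) ≤ 24 units — satisfied.
(i) food handler cert. — not satisfied.
(ii) all abutters consent — not satisfied.
(b) = F OR F = false.
(c) not (commercially zoned) — holds.
(1) = T AND F AND T = false.
(i) hardship waiver — holds.
(ii) no complaint in 12 mo. — satisfied.
So (a) is satisfied (T OR T).
(i) ≥100 ft from school — not met.
(ii) insurance ≥ $75,000 — fails.
(iii) safety training — not met.
(b) = F OR F OR F = false.
(2): T AND F → false.
So Overall is not satisfied (F OR F).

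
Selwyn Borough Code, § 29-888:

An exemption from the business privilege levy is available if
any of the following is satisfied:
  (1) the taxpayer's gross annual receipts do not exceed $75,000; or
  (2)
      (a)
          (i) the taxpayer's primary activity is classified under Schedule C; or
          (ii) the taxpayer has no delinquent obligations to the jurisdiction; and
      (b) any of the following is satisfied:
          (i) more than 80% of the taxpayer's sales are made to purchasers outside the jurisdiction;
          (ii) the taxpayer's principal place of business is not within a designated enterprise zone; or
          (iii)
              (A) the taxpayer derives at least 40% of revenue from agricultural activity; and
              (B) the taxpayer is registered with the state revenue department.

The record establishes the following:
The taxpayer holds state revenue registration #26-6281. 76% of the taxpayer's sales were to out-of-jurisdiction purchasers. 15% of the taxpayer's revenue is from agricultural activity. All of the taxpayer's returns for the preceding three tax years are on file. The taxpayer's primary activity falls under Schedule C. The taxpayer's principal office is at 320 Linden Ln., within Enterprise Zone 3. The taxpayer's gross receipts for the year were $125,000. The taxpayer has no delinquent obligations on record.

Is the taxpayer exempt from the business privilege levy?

No — not exempt.

(1) receipts ≤ $75,000 — fails.
(i) Schedule C activity — satisfied.
(ii) no delinquency — holds.
So (a) is satisfied (T OR T).
(i) >80% out-of-jur. sales — fails.
(ii) not (in enterprise zone) — fails.
(A) ≥40% agricultural — fails.
(B) state-registered — holds.
(iii) = F AND T = false.
(b) = F OR F OR F = false.
(2) = T AND F = false.
So Overall is not satisfied (F OR F).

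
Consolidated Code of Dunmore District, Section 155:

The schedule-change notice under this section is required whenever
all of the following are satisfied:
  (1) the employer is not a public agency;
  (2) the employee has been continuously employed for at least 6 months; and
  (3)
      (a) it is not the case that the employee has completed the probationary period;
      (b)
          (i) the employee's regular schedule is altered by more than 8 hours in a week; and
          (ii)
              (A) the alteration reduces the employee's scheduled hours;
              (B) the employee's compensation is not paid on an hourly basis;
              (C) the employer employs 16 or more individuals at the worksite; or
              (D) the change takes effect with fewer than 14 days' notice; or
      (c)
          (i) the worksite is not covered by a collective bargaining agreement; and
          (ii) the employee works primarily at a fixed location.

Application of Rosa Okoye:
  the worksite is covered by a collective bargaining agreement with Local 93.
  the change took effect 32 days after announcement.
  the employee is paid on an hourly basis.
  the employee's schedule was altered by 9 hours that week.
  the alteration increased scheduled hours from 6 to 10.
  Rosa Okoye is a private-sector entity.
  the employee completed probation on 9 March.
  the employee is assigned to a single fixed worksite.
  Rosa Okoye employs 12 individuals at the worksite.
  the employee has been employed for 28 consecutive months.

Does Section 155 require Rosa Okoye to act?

(1) not (public agency) — satisfied.
(2) tenure ≥ 6 mo. — satisfied.
(a) not (past probation) — not satisfied.
(i) schedule shift > 8h — met.
(A) hours reduced — not satisfied.
(B) not (hourly-paid) — not met.
(C) ≥ 16 at site — not satisfied.
(D) < 14 days' notice — not met.
(ii) = F OR F OR F OR F = false.
So (b) is not satisfied (T AND F).
(i) no CBA — fails.
(ii) fixed location — holds.
(c): F AND T → false.
So (3) is not satisfied (F OR F OR F).
So Overall is not satisfied (T AND T AND F).

No — not required.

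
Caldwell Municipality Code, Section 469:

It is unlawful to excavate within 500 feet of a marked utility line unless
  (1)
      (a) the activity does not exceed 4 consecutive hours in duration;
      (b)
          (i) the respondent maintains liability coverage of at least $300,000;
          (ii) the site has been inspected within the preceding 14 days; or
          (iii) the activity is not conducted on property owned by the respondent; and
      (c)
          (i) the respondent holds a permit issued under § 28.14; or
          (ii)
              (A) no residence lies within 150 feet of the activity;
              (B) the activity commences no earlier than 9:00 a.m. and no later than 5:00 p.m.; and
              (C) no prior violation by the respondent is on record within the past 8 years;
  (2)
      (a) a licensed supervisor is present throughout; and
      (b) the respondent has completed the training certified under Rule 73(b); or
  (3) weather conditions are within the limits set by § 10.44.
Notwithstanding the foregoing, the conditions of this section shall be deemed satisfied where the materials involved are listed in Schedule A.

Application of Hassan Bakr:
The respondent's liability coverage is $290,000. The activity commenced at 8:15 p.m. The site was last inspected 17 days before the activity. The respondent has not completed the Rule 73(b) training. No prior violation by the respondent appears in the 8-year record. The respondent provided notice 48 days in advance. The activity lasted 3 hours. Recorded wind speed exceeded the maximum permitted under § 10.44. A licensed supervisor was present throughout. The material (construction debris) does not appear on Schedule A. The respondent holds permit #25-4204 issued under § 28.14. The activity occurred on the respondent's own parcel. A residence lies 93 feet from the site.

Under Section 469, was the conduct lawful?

(a) ≤ 4 hrs duration — satisfied.
(i) coverage ≥ $300,000 — not satisfied.
(ii) site inspected — not satisfied.
(iii) not (own property) — not satisfied.
(b) = F OR F OR F = false.
(i) holds permit — met.
(A) no residence in 150 ft — fails.
(B) start within hours — fails.
(C) no prior violation — satisfied.
(ii) = F AND F AND T = false.
So (c) is satisfied (T OR F).
(1): T AND F AND T → false.
(a) supervisor present — satisfied.
(b) training certified — fails.
So (2) is not satisfied (T AND F).
(3) weather ok — not satisfied.
So Overall is not satisfied (F OR F OR F).
Exception (Schedule A material) — not satisfied.
Result: main false OR exception false → false.

No — unlawful.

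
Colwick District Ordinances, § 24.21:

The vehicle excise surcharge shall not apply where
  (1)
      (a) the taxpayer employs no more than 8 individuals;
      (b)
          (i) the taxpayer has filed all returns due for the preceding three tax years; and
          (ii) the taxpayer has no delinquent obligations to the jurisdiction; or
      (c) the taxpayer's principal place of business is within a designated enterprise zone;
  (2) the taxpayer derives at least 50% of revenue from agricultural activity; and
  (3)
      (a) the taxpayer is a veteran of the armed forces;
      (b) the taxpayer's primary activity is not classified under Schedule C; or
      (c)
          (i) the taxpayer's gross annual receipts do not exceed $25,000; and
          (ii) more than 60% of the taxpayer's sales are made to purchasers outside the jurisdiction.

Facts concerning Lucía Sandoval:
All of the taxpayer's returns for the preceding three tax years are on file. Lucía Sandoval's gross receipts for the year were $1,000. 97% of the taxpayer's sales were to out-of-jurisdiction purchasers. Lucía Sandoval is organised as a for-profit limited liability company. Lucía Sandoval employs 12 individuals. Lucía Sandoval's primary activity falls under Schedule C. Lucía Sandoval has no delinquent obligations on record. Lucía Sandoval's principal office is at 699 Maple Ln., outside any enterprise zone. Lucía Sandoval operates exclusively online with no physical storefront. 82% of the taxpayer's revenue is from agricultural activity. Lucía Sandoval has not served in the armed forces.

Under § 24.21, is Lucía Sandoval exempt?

Yes — exempt.

(a) ≤ 8 employees — not satisfied.
(i) returns current — met.
(ii) no delinquency — satisfied.
So (b) is satisfied (T AND T).
(c) in enterprise zone — not satisfied.
(1) = F OR T OR F = true.
(2) ≥50% agricultural — met.
(a) veteran — fails.
(b) not (Schedule C activity) — not satisfied.
(i) receipts ≤ $25,000 — met.
(ii) >60% out-of-jur. sales — satisfied.
So (c) is satisfied (T AND T).
(3) = F OR F OR T = true.
So Overall is satisfied (T AND T AND T).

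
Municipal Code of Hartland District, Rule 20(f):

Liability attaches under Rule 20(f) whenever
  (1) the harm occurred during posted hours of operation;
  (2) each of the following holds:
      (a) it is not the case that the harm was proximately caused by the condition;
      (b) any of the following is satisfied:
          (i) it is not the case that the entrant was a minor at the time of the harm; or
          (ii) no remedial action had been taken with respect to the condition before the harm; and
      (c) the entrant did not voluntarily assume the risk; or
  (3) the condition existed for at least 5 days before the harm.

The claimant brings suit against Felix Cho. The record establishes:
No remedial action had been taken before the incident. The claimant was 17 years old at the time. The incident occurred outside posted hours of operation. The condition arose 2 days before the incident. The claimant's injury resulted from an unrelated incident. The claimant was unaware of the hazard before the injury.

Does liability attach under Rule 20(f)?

Yes — liable.

(1) during posted hours — not met.
(a) not (proximate cause) — met.
(i) not (entrant a minor) — not satisfied.
(ii) no remedial action — holds.
So (b) is satisfied (F OR T).
(c) no assumed risk — met.
So (2) is satisfied (T AND T AND T).
(3) condition ≥5 days old — not satisfied.
So Overall is satisfied (F OR T OR F).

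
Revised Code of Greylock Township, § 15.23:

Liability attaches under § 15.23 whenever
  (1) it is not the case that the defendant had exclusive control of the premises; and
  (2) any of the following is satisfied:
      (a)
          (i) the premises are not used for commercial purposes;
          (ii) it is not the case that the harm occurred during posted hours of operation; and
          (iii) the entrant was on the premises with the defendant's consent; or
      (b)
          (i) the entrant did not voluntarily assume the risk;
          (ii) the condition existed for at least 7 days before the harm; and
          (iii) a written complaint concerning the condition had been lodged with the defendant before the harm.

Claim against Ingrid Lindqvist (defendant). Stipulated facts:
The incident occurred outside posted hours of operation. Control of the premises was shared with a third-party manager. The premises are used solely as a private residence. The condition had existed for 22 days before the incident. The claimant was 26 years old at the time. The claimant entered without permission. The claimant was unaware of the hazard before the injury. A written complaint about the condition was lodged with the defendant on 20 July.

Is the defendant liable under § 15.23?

(1) not (exclusive control) — holds.
(i) not (commercial use) — holds.
(ii) not (during posted hours) — met.
(iii) consent to enter — not met.
So (a) is not satisfied (T AND T AND F).
(i) no assumed risk — met.
(ii) condition ≥7 days old — holds.
(iii) complaint lodged — met.
(b) = T AND T AND T = true.
So (2) is satisfied (F OR T).
Overall: T AND T → true.

Yes — liable.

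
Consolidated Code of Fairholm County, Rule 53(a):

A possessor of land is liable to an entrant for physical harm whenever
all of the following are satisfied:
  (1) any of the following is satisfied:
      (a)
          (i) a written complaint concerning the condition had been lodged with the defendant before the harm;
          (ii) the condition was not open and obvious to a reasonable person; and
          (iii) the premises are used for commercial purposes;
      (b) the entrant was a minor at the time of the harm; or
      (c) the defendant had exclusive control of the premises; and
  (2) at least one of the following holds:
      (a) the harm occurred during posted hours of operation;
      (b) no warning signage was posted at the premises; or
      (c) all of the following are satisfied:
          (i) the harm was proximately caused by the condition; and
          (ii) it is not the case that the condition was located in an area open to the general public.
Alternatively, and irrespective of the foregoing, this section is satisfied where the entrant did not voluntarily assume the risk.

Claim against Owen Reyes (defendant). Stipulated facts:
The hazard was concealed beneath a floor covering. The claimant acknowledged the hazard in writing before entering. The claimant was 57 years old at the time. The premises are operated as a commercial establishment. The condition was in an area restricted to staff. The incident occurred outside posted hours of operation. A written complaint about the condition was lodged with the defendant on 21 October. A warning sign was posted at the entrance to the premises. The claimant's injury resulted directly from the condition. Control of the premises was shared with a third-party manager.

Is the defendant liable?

Yes — liable.

(i) complaint lodged — met.
(ii) not open/obvious — met.
(iii) commercial use — holds.
(a): T AND T AND T → true.
(b) entrant a minor — not satisfied.
(c) exclusive control — fails.
So (1) is satisfied (T OR F OR F).
(a) during posted hours — not satisfied.
(b) no signage posted — not satisfied.
(i) proximate cause — satisfied.
(ii) not (public area) — met.
(c): T AND T → true.
(2) = F OR F OR T = true.
Overall = T AND T = true.
Exception (no assumed risk) — not satisfied.
Result: main true OR exception false → true.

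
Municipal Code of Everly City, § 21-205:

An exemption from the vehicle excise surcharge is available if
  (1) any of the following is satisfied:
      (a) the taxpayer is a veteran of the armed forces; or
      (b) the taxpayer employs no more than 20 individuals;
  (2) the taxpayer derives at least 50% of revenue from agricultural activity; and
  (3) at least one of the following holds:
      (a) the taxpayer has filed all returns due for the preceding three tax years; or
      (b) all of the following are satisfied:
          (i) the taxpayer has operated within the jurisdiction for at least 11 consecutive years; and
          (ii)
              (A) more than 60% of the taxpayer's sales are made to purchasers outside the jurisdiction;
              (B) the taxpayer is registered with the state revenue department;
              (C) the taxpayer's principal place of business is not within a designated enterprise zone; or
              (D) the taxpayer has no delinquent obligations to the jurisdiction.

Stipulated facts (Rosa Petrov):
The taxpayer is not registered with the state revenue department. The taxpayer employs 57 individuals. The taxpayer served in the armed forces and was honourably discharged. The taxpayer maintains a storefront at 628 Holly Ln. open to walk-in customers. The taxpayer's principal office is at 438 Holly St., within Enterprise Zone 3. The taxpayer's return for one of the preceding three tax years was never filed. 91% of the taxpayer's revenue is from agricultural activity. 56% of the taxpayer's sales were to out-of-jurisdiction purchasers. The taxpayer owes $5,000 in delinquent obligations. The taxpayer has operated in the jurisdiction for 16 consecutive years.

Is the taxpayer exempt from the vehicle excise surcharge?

(a) veteran — met.
(b) ≤ 20 employees — not met.
So (1) is satisfied (T OR F).
(2) ≥50% agricultural — satisfied.
(a) returns current — fails.
(i) ≥ 11 yrs in jurisdiction — satisfied.
(A) >60% out-of-jur. sales — fails.
(B) state-registered — not satisfied.
(C) not (in enterprise zone) — not met.
(D) no delinquency — not met.
So (ii) is not satisfied (F OR F OR F OR F).
So (b) is not satisfied (T AND F).
So (3) is not satisfied (F OR F).
Overall = T AND T AND F = false.

No — not exempt.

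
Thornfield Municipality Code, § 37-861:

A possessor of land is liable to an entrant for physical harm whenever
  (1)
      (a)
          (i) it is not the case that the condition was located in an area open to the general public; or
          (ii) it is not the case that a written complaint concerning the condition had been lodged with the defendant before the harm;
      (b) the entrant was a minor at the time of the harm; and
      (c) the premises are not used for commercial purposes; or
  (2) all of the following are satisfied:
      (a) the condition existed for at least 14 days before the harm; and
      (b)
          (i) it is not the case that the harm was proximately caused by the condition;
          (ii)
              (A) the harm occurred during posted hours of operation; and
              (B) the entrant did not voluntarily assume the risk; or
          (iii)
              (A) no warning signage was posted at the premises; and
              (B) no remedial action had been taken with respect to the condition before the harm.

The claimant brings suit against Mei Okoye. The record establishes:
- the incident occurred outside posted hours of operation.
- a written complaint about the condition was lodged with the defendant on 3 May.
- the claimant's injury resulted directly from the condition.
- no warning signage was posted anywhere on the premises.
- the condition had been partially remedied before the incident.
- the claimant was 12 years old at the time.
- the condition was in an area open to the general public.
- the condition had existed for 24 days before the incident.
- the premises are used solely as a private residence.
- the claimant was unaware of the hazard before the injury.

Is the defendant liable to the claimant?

(i) not (public area) — not satisfied.
(ii) not (complaint lodged) — not met.
(a) = F OR F = false.
(b) entrant a minor — holds.
(c) not (commercial use) — met.
So (1) is not satisfied (F AND T AND T).
(a) condition ≥14 days old — holds.
(i) not (proximate cause) — not satisfied.
(A) during posted hours — not satisfied.
(B) no assumed risk — satisfied.
(ii): F AND T → false.
(A) no signage posted — holds.
(B) no remedial action — not met.
So (iii) is not satisfied (T AND F).
(b) = F OR F OR F = false.
(2): T AND F → false.
So Overall is not satisfied (F OR F).

No — not liable.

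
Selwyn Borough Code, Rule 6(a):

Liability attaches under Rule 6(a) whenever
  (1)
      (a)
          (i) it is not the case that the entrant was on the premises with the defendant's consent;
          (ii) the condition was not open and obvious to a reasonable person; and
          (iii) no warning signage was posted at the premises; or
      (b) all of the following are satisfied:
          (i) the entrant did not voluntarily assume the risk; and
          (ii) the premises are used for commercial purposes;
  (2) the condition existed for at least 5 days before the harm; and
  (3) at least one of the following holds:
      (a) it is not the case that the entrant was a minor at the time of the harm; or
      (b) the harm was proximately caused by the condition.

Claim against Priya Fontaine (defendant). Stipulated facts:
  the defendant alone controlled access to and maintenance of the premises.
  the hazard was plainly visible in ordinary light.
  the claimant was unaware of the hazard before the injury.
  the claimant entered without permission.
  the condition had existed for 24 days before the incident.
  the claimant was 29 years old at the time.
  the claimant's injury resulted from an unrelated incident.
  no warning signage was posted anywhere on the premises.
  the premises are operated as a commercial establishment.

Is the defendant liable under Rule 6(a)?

(i) not (consent to enter) — satisfied.
(ii) not open/obvious — not satisfied.
(iii) no signage posted — met.
So (a) is not satisfied (T AND F AND T).
(i) no assumed risk — satisfied.
(ii) commercial use — holds.
So (b) is satisfied (T AND T).
So (1) is satisfied (F OR T).
(2) condition ≥5 days old — satisfied.
(a) not (entrant a minor) — met.
(b) proximate cause — not met.
(3): T OR F → true.
Overall: T AND T AND T → true.

Yes — liable.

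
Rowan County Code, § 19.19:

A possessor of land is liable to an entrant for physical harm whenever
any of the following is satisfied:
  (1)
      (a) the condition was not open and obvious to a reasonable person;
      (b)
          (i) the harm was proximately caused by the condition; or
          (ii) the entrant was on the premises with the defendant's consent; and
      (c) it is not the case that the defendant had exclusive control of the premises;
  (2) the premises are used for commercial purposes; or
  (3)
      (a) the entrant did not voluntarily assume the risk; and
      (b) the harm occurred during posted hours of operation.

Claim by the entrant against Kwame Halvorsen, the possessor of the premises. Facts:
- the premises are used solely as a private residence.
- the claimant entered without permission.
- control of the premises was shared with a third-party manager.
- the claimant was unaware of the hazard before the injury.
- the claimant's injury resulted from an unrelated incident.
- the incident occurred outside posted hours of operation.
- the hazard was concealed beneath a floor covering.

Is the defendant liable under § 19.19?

No — not liable.

(a) not open/obvious — met.
(i) proximate cause — fails.
(ii) consent to enter — not satisfied.
(b) = F OR F = false.
(c) not (exclusive control) — met.
(1) = T AND F AND T = false.
(2) commercial use — not met.
(a) no assumed risk — holds.
(b) during posted hours — fails.
(3) = T AND F = false.
So Overall is not satisfied (F OR F OR F).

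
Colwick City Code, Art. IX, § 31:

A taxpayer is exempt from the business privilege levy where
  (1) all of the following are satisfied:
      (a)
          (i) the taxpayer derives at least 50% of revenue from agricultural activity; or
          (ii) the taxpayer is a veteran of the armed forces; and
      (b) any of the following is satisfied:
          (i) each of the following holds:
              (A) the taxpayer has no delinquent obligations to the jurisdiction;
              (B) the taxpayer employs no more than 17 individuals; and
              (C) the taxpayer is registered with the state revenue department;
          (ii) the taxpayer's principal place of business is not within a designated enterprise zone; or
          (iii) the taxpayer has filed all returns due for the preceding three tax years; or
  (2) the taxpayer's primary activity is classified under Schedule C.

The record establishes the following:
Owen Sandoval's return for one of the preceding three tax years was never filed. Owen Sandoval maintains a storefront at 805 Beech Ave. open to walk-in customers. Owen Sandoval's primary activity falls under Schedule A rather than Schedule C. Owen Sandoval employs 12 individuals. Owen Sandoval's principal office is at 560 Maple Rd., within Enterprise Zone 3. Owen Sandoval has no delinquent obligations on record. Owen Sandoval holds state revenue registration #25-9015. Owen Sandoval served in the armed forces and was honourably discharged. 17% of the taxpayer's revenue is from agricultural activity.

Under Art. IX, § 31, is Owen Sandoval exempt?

Yes — exempt.

(i) ≥50% agricultural — not met.
(ii) veteran — holds.
(a) = F OR T = true.
(A) no delinquency — holds.
(B) ≤ 17 employees — met.
(C) state-registered — holds.
So (i) is satisfied (T AND T AND T).
(ii) not (in enterprise zone) — fails.
(iii) returns current — not met.
(b) = T OR F OR F = true.
So (1) is satisfied (T AND T).
(2) Schedule C activity — not satisfied.
Overall = T OR F = true.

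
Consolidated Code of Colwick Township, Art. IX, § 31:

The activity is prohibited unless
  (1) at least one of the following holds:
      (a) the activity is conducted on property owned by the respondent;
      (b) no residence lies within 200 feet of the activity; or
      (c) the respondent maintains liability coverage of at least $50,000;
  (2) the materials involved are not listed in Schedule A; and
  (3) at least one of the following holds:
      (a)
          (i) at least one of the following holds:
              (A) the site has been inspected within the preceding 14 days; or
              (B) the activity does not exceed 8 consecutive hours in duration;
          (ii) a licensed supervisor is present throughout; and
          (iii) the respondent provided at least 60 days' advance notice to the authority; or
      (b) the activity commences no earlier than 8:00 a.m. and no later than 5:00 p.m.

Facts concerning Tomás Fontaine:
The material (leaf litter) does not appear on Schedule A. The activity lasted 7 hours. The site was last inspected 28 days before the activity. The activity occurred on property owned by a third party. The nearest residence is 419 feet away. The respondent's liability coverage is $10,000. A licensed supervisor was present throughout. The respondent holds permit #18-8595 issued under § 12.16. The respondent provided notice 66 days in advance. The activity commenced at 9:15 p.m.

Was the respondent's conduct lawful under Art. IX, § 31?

Yes — lawful.

(a) own property — not satisfied.
(b) no residence in 200 ft — satisfied.
(c) coverage ≥ $50,000 — not met.
(1) = F OR T OR F = true.
(2) not (Schedule A material) — met.
(A) site inspected — fails.
(B) ≤ 8 hrs duration — met.
(i): F OR T → true.
(ii) supervisor present — holds.
(iii) ≥60 days' notice — satisfied.
(a): T AND T AND T → true.
(b) start within hours — not satisfied.
So (3) is satisfied (T OR F).
So Overall is satisfied (T AND T AND T).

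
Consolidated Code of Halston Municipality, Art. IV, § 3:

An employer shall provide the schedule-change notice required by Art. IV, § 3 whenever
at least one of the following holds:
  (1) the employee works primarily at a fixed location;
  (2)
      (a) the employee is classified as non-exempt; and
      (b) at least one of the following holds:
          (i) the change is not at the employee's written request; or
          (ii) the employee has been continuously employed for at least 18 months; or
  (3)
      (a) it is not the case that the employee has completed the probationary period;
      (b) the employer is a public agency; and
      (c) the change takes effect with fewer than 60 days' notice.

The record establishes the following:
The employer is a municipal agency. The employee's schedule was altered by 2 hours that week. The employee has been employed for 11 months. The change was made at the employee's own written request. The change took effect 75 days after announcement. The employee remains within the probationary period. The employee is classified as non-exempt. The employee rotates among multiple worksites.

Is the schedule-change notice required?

No — not required.

(1) fixed location — not satisfied.
(a) non-exempt — holds.
(i) not employee-requested — not met.
(ii) tenure ≥ 18 mo. — not met.
(b) = F OR F = false.
So (2) is not satisfied (T AND F).
(a) not (past probation) — satisfied.
(b) public agency — met.
(c) < 60 days' notice — not met.
So (3) is not satisfied (T AND T AND F).
So Overall is not satisfied (F OR F OR F).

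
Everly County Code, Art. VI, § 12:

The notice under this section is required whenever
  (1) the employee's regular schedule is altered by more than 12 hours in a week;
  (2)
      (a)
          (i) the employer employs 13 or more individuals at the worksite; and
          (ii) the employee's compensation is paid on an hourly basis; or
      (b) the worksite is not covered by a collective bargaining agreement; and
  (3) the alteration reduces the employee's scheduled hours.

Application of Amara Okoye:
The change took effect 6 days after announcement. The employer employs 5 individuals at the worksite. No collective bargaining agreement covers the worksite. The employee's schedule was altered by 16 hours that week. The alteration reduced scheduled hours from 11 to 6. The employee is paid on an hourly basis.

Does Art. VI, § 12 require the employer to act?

(1) schedule shift > 12h — holds.
(i) ≥ 13 at site — not met.
(ii) hourly-paid — satisfied.
(a): F AND T → false.
(b) no CBA — met.
(2): F OR T → true.
(3) hours reduced — holds.
So Overall is satisfied (T AND T AND T).

Yes — required.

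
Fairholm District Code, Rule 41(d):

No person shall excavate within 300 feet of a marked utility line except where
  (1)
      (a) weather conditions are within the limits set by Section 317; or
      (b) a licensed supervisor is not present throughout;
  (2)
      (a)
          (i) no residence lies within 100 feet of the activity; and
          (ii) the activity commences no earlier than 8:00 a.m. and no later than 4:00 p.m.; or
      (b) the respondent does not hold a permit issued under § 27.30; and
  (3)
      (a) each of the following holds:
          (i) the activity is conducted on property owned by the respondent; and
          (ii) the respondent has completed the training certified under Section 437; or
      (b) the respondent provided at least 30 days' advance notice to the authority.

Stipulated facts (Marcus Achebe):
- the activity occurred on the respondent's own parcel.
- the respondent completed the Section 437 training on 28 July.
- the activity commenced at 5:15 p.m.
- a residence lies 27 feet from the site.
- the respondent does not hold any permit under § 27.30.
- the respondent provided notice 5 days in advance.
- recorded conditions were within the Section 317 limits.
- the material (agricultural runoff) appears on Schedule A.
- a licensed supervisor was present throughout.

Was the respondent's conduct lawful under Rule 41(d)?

Yes — lawful.

(a) weather ok — met.
(b) not (supervisor present) — not met.
(1): T OR F → true.
(i) no residence in 100 ft — not met.
(ii) start within hours — not satisfied.
(a): F AND F → false.
(b) not (holds permit) — satisfied.
(2): F OR T → true.
(i) own property — satisfied.
(ii) training certified — holds.
(a) = T AND T = true.
(b) ≥30 days' notice — not satisfied.
(3): T OR F → true.
Overall = T AND T AND T = true.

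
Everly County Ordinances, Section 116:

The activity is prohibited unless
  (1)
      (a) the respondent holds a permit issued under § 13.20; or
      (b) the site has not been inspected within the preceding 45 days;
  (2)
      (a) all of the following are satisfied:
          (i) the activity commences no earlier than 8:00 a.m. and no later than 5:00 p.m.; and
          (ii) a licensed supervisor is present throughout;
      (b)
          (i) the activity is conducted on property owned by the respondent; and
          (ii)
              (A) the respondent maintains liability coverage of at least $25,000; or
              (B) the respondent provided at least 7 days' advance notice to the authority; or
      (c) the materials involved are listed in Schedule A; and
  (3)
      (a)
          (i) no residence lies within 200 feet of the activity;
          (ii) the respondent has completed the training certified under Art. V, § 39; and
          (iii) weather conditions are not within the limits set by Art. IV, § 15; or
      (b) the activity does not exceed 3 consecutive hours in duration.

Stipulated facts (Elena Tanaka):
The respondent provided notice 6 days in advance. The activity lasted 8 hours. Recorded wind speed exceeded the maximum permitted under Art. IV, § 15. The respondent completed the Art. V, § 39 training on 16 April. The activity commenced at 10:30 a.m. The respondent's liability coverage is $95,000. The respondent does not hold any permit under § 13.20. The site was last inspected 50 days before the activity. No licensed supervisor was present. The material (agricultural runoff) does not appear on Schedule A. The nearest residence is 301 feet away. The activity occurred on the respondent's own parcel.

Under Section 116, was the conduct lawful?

(a) holds permit — not satisfied.
(b) not (site inspected) — met.
So (1) is satisfied (F OR T).
(i) start within hours — holds.
(ii) supervisor present — not met.
So (a) is not satisfied (T AND F).
(i) own property — satisfied.
(A) coverage ≥ $25,000 — met.
(B) ≥7 days' notice — not met.
(ii) = T OR F = true.
(b): T AND T → true.
(c) Schedule A material — not satisfied.
(2) = F OR T OR F = true.
(i) no residence in 200 ft — holds.
(ii) training certified — met.
(iii) not (weather ok) — holds.
(a): T AND T AND T → true.
(b) ≤ 3 hrs duration — not satisfied.
So (3) is satisfied (T OR F).
Overall: T AND T AND T → true.

Yes — lawful.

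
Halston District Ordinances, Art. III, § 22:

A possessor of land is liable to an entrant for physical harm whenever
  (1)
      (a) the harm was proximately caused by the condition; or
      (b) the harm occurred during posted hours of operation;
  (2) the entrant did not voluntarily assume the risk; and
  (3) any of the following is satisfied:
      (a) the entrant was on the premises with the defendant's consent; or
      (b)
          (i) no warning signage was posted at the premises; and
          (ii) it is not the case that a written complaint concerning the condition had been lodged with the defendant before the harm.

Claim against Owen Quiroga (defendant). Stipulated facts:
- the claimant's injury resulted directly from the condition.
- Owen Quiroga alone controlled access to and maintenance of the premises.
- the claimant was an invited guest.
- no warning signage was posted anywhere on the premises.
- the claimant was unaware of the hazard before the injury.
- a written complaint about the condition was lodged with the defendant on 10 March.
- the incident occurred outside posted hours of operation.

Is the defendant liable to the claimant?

(a) proximate cause — met.
(b) during posted hours — not met.
(1) = T OR F = true.
(2) no assumed risk — satisfied.
(a) consent to enter — met.
(i) no signage posted — met.
(ii) not (complaint lodged) — not satisfied.
So (b) is not satisfied (T AND F).
(3) = T OR F = true.
Overall: T AND T AND T → true.

Yes — liable.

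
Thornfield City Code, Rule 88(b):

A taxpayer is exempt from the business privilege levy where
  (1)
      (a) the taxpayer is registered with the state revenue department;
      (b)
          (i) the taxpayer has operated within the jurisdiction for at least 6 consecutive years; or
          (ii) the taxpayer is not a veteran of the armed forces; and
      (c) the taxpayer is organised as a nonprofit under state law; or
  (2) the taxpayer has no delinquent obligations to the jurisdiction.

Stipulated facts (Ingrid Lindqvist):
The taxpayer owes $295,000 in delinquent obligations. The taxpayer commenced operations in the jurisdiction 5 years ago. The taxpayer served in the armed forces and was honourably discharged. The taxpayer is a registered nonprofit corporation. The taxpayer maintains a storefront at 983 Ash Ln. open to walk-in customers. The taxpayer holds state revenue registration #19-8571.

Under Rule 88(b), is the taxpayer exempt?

(a) state-registered — satisfied.
(i) ≥ 6 yrs in jurisdiction — not satisfied.
(ii) not (veteran) — not met.
So (b) is not satisfied (F OR F).
(c) nonprofit — satisfied.
So (1) is not satisfied (T AND F AND T).
(2) no delinquency — not met.
Overall = F OR F = false.

No — not exempt.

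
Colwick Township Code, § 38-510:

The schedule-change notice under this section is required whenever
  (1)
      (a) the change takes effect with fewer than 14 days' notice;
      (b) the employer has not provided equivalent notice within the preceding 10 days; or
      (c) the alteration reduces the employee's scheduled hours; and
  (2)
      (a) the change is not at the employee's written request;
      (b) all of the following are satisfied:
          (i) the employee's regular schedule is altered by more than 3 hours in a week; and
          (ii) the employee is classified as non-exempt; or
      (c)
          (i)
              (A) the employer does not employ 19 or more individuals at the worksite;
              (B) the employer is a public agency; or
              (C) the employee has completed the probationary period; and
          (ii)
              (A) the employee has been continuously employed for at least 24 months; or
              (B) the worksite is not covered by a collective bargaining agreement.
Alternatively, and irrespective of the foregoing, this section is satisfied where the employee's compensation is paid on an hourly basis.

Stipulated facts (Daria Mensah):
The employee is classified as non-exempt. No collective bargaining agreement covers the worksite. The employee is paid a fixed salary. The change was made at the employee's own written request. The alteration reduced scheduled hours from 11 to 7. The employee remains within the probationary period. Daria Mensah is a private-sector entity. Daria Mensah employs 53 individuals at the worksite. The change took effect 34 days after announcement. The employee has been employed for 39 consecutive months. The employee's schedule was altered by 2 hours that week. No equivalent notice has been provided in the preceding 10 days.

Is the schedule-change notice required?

(a) < 14 days' notice — fails.
(b) no recent notice — holds.
(c) hours reduced — met.
(1): F OR T OR T → true.
(a) not employee-requested — not met.
(i) schedule shift > 3h — fails.
(ii) non-exempt — holds.
So (b) is not satisfied (F AND T).
(A) not (≥ 19 at site) — fails.
(B) public agency — fails.
(C) past probation — not met.
So (i) is not satisfied (F OR F OR F).
(A) tenure ≥ 24 mo. — holds.
(B) no CBA — met.
(ii) = T OR T = true.
(c): F AND T → false.
So (2) is not satisfied (F OR F OR F).
Overall: T AND F → false.
Exception (hourly-paid) — not satisfied.
Result: main false OR exception false → false.

No — not required.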